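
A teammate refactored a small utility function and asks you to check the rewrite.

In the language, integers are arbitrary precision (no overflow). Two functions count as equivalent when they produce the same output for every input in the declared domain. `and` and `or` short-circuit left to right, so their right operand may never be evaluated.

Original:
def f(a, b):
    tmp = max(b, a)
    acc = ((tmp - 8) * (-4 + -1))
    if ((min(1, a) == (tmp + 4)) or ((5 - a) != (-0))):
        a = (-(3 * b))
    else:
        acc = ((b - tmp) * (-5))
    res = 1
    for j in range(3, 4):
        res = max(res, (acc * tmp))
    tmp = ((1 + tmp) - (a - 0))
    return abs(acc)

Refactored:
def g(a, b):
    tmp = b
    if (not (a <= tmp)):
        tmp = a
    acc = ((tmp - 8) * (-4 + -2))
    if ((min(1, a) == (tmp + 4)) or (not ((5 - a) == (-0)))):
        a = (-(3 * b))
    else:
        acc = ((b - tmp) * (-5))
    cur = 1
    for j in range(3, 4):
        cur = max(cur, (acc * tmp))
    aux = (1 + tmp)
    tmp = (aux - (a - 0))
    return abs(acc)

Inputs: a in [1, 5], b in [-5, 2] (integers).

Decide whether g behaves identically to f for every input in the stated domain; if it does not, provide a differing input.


Evaluate both at a=1, b=-5.
f: tmp becomes 1; next acc becomes 35; next ((min(1, a) == (tmp + 4)) or ((5 - a) != (-0))) evaluates to true; next a becomes 15; next res becomes 1; next at j=3:; next res becomes 35; next tmp becomes -13; next final value 35
g: tmp becomes -5; next (not (a <= tmp)) evaluates to true; next tmp becomes 1; next acc becomes 42; next ((min(1, a) == (tmp + 4)) or (not ((5 - a) == (-0)))) evaluates to true; next a becomes 15; next cur becomes 1; next at j=3:; next cur becomes 42; next aux becomes 2; next tmp becomes -13; next final value 42
35 against 42: the behavior changed.
verdict: not equivalent; witness: a=1, b=-5


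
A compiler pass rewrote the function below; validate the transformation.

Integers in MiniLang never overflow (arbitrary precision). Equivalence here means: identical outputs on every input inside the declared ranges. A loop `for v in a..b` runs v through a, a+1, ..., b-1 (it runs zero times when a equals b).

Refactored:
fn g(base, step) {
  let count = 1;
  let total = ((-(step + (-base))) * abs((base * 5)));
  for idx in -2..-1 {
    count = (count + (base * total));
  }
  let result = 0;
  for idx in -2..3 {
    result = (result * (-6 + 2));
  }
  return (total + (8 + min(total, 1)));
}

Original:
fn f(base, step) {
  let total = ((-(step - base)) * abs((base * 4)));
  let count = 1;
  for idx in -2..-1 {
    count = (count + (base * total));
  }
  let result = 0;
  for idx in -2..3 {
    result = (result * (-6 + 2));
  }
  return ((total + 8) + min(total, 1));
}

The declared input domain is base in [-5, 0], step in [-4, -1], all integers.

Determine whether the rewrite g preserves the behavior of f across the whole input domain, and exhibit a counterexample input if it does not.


Consider the input base=-5, step=-4.
f: total = -20; count = 1; [idx=-2]; count = 101; result = 0; [idx=-2]; result = 0; [idx=-1]; result = 0; [idx=0]; result = 0; [idx=1]; result = 0; [idx=2]; result = 0; return -32
g: count = 1; total = -25; [idx=-2]; count = 126; result = 0; [idx=-2]; result = 0; [idx=-1]; result = 0; [idx=0]; result = 0; [idx=1]; result = 0; [idx=2]; result = 0; return -42
-32 against -42: the behavior changed.
verdict: not equivalent; witness: base=-5, step=-4


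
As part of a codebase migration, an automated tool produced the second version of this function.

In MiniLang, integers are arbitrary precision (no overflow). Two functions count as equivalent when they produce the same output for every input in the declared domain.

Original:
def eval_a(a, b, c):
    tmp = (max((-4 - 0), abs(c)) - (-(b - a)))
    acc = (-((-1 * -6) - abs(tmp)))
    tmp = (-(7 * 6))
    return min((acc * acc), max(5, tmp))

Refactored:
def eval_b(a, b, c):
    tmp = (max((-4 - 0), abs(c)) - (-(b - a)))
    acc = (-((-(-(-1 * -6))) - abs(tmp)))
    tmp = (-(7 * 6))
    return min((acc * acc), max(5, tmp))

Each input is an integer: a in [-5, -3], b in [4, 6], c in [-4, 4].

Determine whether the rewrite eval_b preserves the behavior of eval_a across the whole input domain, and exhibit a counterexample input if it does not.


Equivalent — the differences include same computation, different form, yet no declared input distinguishes the two.
Tracing a=-5, b=5, c=-1: eval_a: tmp becomes 11; next acc becomes 5; next tmp becomes -42; next final value 5 | eval_b: tmp becomes 11; next acc becomes 5; next tmp becomes -42; next final value 5 — matching result 5.
An exhaustive pass over the 81 declared inputs shows identical outputs.
verdict: equivalent


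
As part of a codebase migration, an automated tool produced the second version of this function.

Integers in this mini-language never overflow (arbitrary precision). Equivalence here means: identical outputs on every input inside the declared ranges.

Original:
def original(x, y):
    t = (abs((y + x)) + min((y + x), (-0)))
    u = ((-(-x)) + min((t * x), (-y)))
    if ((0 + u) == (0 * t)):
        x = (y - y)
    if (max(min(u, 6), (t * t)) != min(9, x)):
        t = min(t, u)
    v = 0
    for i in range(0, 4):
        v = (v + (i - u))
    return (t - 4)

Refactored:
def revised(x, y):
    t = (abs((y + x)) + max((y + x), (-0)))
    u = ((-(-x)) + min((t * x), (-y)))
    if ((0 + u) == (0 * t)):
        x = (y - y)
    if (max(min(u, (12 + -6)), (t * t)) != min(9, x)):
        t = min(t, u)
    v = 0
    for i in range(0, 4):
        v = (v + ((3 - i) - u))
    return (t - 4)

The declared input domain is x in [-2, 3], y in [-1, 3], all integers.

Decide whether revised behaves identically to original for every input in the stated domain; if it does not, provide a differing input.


These are not equivalent — on x=-2, y=-1 the outputs split (-6 vs -12).
original: t := 0 | u := -2 | ((0 + u) == (0 * t)): false | (max(min(u, 6), (t * t)) != min(9, x)): true | t := -2 | v := 0 | iter i=0: | v := 2 | iter i=1: | v := 5 | iter i=2: | v := 9 | iter i=3: | v := 14 | result -6
revised: t := 3 | u := -8 | ((0 + u) == (0 * t)): false | (max(min(u, (12 + -6)), (t * t)) != min(9, x)): true | t := -8 | v := 0 | iter i=0: | v := 11 | iter i=1: | v := 21 | iter i=2: | v := 30 | iter i=3: | v := 38 | result -12
verdict: not equivalent; witness: x=-2, y=-1


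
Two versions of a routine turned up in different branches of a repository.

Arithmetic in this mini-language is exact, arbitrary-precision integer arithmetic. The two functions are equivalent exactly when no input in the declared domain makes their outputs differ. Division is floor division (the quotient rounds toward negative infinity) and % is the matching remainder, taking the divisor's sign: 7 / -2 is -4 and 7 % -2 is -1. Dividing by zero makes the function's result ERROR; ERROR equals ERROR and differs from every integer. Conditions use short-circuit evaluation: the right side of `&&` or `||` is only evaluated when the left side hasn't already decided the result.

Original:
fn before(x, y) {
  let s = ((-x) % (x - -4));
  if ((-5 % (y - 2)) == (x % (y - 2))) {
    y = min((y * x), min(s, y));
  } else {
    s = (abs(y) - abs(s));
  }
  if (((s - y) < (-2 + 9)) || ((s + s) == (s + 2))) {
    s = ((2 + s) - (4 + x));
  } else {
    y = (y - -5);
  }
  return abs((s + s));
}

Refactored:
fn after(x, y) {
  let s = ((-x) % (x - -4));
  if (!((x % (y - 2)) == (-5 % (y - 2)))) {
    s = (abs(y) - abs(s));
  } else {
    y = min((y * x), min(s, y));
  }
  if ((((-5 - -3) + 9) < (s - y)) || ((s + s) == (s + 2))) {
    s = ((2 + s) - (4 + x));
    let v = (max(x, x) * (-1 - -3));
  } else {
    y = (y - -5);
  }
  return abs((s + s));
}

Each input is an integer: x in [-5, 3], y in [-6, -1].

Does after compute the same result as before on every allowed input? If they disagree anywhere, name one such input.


Not equivalent: x=-5, y=-6 separates them (6 vs 0).
before: s = 0; ((-5 % (y - 2)) == (x % (y - 2))) -> true; y = -6; (((s - y) < (-2 + 9)) || ((s + s) == (s + 2))) -> true; s = 3; return 6
after: s = 0; (!((x % (y - 2)) == (-5 % (y - 2)))) -> false; y = -6; ((((-5 - -3) + 9) < (s - y)) || ((s + s) == (s + 2))) -> false; y = -1; return 0
verdict: not equivalent; witness: x=-5, y=-6


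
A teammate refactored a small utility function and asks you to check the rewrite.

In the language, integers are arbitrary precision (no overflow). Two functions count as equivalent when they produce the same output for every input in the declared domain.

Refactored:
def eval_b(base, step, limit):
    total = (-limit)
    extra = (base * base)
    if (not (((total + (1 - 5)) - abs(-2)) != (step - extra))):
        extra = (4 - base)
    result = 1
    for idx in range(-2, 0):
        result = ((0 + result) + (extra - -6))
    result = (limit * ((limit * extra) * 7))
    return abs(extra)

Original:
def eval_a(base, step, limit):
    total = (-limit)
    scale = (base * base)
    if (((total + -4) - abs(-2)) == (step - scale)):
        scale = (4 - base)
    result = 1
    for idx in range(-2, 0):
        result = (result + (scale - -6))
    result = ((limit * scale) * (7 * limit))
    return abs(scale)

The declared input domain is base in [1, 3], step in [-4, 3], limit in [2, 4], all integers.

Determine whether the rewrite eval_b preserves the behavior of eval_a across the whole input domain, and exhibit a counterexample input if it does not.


Changes here: arithmetic usage differs, comparison usage differs, local variable names differ, boolean connective usage differs, constant usage differs; the full 72-point sweep finds no disagreement.
verdict: equivalent


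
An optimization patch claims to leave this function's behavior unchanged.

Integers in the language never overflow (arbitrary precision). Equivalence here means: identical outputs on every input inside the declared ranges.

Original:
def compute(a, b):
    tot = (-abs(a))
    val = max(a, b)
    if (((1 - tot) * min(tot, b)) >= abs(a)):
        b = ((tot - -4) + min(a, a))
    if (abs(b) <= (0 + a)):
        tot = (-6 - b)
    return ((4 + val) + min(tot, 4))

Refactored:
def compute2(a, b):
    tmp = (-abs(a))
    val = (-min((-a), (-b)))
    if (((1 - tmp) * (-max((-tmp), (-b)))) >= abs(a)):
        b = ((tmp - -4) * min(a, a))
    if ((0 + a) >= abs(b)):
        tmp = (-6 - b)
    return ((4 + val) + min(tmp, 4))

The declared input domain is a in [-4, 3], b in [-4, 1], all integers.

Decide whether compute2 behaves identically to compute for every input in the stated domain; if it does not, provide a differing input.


There is a counterexample at a=0, b=0: 4 on one side, -2 on the other.
compute: tot=0, then val=0, then (((1 - tot) * min(tot, b)) >= abs(a)) is true, then b=4, then (abs(b) <= (0 + a)) is false, then returns 4
compute2: tmp=0, then val=0, then (((1 - tmp) * (-max((-tmp), (-b)))) >= abs(a)) is true, then b=0, then ((0 + a) >= abs(b)) is true, then tmp=-6, then returns -2
verdict: not equivalent; witness: a=0, b=0


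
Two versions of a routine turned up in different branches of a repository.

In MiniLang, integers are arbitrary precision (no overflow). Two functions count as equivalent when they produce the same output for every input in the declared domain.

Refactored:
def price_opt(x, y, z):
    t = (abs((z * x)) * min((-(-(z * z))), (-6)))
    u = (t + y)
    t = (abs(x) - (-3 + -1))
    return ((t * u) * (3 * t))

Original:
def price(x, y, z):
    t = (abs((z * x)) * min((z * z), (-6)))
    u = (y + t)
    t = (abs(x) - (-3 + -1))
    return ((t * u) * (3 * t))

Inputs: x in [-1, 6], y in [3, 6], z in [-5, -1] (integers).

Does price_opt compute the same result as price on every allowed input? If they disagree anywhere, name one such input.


The two are interchangeable: same computation, different form, and every declared input agrees.
Spot check at x=4, y=3, z=-4 — price: t := -96 | u := -93 | t := 8 | result -17856. price_opt: t := -96 | u := -93 | t := 8 | result -17856. Both give -17856.
Across all 160 domain points the two functions coincide.
verdict: equivalent


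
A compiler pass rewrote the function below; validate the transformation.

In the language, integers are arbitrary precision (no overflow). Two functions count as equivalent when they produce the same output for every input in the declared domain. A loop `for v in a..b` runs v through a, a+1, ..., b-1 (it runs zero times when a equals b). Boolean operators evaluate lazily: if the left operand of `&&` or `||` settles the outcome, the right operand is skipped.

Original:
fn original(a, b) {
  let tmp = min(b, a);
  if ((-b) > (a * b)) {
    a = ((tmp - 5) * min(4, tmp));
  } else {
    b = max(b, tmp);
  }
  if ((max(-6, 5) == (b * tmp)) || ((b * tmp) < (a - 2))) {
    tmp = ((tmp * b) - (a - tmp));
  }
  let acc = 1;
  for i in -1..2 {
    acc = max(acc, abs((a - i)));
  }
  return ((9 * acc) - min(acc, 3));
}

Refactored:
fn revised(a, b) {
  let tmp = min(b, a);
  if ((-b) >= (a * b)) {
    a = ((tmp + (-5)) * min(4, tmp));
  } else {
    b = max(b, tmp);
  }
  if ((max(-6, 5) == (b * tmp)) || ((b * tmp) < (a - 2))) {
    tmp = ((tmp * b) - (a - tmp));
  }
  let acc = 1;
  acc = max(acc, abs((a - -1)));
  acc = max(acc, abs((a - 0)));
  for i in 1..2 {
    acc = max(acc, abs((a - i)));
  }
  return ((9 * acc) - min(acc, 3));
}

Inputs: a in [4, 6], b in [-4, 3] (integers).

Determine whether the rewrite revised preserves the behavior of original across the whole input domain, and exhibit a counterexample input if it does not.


These are not equivalent — on a=4, b=0 the outputs split (42 vs 8).
original: tmp := 0 | ((-b) > (a * b)): false | b := 0 | ((max(-6, 5) == (b * tmp)) || ((b * tmp) < (a - 2))): true | tmp := -4 | acc := 1 | iter i=-1: | acc := 5 | iter i=0: | acc := 5 | iter i=1: | acc := 5 | result 42
revised: tmp := 0 | ((-b) >= (a * b)): true | a := 0 | ((max(-6, 5) == (b * tmp)) || ((b * tmp) < (a - 2))): false | acc := 1 | acc := 1 | acc := 1 | iter i=1: | acc := 1 | result 8
verdict: not equivalent; witness: a=4, b=0


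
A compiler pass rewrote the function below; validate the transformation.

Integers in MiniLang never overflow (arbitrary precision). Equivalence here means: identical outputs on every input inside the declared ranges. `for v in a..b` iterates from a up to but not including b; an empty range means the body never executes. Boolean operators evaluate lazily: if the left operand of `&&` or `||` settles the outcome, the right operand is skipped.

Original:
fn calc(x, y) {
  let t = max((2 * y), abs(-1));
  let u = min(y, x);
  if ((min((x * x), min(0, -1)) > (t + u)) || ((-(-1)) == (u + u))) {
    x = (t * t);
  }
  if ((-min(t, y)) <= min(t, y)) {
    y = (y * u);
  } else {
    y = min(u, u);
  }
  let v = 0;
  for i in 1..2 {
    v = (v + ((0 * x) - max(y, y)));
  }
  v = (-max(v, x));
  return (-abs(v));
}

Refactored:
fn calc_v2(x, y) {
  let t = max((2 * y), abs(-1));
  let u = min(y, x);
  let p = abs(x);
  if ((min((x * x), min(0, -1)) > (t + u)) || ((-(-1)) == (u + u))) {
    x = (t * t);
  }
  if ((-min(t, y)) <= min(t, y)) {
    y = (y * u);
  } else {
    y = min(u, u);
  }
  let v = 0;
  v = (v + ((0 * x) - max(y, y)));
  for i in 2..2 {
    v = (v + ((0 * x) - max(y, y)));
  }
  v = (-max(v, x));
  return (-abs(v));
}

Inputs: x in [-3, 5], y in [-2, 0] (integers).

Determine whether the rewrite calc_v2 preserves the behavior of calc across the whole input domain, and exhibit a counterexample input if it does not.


Comparing the listings, the differences include: loop structure differs; constant usage differs; statement counts differ; min/max/abs usage differs; arithmetic usage differs; local variable names differ.
One worked example (x=3, y=-1) — calc: t = 1; u = -1; ((min((x * x), min(0, -1)) > (t + u)) || ((-(-1)) == (u + u))) -> false; ((-min(t, y)) <= min(t, y)) -> false; y = -1; v = 0; [i=1]; v = 1; v = -3; return -3; calc_v2: t = 1; u = -1; p = 3; ((min((x * x), min(0, -1)) > (t + u)) || ((-(-1)) == (u + u))) -> false; ((-min(t, y)) <= min(t, y)) -> false; y = -1; v = 0; v = 1; the i loop: no iterations; v = -3; return -3; agreement on -3.
An exhaustive pass over the 27 declared inputs shows identical outputs.
verdict: equivalent


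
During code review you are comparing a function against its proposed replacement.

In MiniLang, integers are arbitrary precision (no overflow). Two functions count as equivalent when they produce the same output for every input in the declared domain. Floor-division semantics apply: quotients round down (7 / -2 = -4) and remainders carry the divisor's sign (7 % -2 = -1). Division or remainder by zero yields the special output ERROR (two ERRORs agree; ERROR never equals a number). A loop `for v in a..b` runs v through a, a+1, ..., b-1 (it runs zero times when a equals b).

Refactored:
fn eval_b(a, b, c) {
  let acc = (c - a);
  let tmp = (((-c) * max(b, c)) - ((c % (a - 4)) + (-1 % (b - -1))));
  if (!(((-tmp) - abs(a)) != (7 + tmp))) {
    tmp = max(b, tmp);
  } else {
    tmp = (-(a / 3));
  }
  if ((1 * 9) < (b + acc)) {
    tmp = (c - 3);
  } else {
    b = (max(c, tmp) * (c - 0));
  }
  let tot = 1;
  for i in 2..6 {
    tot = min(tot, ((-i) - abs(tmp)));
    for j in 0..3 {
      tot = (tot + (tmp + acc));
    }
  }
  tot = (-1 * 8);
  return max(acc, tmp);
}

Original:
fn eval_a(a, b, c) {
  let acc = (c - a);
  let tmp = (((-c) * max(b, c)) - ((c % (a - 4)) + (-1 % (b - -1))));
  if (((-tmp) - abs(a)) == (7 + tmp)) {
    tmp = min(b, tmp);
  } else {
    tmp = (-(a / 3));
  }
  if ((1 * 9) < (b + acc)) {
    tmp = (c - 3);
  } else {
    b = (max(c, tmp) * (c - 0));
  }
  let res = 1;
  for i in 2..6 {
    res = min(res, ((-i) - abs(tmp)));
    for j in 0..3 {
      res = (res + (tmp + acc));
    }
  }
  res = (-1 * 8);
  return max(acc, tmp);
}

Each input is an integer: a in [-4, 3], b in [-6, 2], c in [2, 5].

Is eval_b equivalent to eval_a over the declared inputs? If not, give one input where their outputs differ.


There is a counterexample at a=3, b=1, c=2: -1 on one side, 1 on the other.
eval_a: acc := -1 | tmp := -5 | (((-tmp) - abs(a)) == (7 + tmp)): true | tmp := -5 | ((1 * 9) < (b + acc)): false | b := 4 | res := 1 | iter i=2: | res := -7 | iter j=0: | res := -13 | iter j=1: | res := -19 | iter j=2: | res := -25 | iter i=3: | res := -25 | iter j=0: | res := -31 | iter j=1: | res := -37 | iter j=2: | res := -43 | iter i=4: | res := -43 | iter j=0: | res := -49 | iter j=1: | res := -55 | iter j=2: | res := -61 | iter i=5: | res := -61 | iter j=0: | res := -67 | iter j=1: | res := -73 | iter j=2: | res := -79 | res := -8 | result -1
eval_b: acc := -1 | tmp := -5 | (!(((-tmp) - abs(a)) != (7 + tmp))): true | tmp := 1 | ((1 * 9) < (b + acc)): false | b := 4 | tot := 1 | iter i=2: | tot := -3 | iter j=0: | tot := -3 | iter j=1: | tot := -3 | iter j=2: | tot := -3 | iter i=3: | tot := -4 | iter j=0: | tot := -4 | iter j=1: | tot := -4 | iter j=2: | tot := -4 | iter i=4: | tot := -5 | iter j=0: | tot := -5 | iter j=1: | tot := -5 | iter j=2: | tot := -5 | iter i=5: | tot := -6 | iter j=0: | tot := -6 | iter j=1: | tot := -6 | iter j=2: | tot := -6 | tot := -8 | result 1
verdict: not equivalent; witness: a=3, b=1, c=2


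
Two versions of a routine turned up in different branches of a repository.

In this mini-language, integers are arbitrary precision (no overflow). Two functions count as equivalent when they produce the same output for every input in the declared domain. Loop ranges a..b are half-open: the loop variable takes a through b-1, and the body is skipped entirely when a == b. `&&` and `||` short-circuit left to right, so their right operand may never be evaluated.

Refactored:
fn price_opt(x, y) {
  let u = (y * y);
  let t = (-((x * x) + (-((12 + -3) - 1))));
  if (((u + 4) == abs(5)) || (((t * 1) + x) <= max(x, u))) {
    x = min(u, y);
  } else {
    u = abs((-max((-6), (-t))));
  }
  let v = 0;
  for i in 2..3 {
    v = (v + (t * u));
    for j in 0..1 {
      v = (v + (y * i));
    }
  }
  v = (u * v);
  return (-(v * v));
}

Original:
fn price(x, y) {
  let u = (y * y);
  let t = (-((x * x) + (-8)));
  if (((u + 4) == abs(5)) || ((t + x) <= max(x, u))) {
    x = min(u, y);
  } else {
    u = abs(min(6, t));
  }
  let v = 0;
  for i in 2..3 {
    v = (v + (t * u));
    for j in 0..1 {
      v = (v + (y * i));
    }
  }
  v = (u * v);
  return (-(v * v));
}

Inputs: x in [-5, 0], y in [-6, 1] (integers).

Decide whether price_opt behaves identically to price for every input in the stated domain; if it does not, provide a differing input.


Differences: constant usage differs, plus min/max/abs usage differs, plus arithmetic usage differs — yet all 48 inputs agree.
verdict: equivalent


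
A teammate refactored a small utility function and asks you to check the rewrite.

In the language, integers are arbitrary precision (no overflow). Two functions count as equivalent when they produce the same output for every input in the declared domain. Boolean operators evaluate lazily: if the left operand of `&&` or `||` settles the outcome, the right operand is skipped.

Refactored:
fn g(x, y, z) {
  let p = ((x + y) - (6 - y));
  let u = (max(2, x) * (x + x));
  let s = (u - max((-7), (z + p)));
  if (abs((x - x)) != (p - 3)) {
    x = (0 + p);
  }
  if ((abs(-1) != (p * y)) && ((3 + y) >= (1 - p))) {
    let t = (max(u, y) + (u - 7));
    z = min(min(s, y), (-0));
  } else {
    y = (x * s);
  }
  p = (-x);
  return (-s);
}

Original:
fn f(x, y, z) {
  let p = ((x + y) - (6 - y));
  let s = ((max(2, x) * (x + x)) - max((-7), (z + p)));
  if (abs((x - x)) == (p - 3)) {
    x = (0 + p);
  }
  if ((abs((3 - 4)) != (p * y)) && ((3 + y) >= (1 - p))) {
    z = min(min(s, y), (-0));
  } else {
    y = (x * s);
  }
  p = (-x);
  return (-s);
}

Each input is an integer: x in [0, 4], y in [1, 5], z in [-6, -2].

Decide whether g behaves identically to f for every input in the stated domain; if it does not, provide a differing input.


The suspicious edit (`(abs((x - x)) == (p - 3))` became `(abs((x - x)) != (p - 3))`) never changes the result for any input inside the declared domain.
Tracing x=2, y=1, z=-4: f: p = -2; s = 14; (abs((x - x)) == (p - 3)) -> false; ((abs((3 - 4)) != (p * y)) && ((3 + y) >= (1 - p))) -> true; z = 0; p = -2; return -14 | g: p = -2; u = 8; s = 14; (abs((x - x)) != (p - 3)) -> true; x = -2; ((abs(-1) != (p * y)) && ((3 + y) >= (1 - p))) -> true; t = 9; z = 0; p = 2; return -14 — matching result -14.
Sweeping the whole domain (125 inputs) finds no disagreement.
verdict: equivalent


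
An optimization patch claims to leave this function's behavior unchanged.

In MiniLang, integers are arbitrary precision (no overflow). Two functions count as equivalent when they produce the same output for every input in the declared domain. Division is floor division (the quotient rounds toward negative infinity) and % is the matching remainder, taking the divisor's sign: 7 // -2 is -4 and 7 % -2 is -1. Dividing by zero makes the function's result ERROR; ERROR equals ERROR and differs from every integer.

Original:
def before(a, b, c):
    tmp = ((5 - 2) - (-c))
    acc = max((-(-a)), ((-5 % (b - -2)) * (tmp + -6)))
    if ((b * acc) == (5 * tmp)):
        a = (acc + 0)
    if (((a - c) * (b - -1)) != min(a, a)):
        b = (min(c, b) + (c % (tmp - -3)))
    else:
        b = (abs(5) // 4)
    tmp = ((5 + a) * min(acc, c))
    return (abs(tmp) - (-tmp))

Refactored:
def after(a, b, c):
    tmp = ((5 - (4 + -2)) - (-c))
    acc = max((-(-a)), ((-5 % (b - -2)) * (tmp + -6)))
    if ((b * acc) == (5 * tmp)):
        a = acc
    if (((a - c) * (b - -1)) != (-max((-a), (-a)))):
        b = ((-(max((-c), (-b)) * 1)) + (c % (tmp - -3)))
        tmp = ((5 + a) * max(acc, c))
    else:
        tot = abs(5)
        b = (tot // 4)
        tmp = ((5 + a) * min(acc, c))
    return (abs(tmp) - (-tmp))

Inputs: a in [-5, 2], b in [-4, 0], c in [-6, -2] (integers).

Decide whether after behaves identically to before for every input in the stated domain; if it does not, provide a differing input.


Take a=-4, b=-4, c=-5.
before: tmp = -2; acc = 8; ((b * acc) == (5 * tmp)) -> false; (((a - c) * (b - -1)) != min(a, a)) -> true; b = -5; tmp = -5; return 0
after: tmp = -2; acc = 8; ((b * acc) == (5 * tmp)) -> false; (((a - c) * (b - -1)) != (-max((-a), (-a)))) -> true; b = -5; tmp = 8; return 16
0 and 16 differ, so these are not the same function on this domain.
verdict: not equivalent; witness: a=-4, b=-4, c=-5


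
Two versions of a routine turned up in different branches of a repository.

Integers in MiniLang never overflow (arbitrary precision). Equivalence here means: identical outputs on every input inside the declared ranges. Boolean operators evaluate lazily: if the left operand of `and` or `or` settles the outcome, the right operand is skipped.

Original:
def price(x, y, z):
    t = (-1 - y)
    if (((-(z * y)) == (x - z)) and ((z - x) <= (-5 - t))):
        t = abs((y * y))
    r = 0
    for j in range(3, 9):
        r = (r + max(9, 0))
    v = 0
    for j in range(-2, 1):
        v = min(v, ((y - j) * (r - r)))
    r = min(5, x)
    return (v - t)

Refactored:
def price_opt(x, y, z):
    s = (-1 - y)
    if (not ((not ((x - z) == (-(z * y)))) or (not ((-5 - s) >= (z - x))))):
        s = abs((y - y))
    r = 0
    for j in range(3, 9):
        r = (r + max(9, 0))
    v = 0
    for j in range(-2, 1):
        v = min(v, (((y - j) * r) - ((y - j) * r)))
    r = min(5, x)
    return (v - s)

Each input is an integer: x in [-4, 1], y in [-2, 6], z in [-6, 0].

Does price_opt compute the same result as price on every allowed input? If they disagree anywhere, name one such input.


Input x=0, y=1, z=-6: -1 from price versus 0 from price_opt.
verdict: not equivalent; witness: x=0, y=1, z=-6


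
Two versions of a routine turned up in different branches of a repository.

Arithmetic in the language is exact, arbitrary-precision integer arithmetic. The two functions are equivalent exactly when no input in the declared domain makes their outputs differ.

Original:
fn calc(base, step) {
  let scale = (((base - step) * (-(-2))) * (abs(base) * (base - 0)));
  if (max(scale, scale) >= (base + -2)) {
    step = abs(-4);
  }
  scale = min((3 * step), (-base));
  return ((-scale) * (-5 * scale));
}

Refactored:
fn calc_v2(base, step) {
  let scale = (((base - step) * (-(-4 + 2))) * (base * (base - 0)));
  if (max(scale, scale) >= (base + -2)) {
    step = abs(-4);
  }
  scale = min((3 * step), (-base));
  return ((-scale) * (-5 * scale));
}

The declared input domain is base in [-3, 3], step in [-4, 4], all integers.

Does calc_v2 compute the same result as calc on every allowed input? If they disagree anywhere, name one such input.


There is a counterexample at base=-3, step=-4: 720 on one side, 45 on the other.
calc: scale = -18; (max(scale, scale) >= (base + -2)) -> false; scale = -12; return 720
calc_v2: scale = 18; (max(scale, scale) >= (base + -2)) -> true; step = 4; scale = 3; return 45
verdict: not equivalent; witness: base=-3, step=-4


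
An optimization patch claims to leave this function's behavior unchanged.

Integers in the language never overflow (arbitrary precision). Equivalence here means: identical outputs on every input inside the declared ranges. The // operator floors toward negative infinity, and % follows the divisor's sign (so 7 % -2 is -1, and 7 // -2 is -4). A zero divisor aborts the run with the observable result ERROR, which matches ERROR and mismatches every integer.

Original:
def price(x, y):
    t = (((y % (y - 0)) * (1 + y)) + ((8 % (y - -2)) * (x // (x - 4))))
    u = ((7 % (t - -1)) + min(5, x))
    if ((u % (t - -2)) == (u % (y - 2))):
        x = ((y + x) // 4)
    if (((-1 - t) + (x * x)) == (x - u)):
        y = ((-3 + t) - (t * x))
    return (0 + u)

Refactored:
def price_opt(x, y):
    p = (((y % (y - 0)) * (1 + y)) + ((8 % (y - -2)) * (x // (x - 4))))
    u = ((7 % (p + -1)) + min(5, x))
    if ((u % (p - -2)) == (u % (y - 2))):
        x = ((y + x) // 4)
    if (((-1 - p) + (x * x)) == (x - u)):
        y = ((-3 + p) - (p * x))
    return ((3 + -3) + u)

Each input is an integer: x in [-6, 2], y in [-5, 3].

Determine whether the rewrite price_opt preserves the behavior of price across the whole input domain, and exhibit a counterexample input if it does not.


Not equivalent: x=1, y=-5 separates them (2 vs ERROR).
price: t = 1; u = 2; ((u % (t - -2)) == (u % (y - 2))) -> false; (((-1 - t) + (x * x)) == (x - u)) -> true; y = -3; return 2
price_opt: p = 1; division by zero -> ERROR
verdict: not equivalent; witness: x=1, y=-5


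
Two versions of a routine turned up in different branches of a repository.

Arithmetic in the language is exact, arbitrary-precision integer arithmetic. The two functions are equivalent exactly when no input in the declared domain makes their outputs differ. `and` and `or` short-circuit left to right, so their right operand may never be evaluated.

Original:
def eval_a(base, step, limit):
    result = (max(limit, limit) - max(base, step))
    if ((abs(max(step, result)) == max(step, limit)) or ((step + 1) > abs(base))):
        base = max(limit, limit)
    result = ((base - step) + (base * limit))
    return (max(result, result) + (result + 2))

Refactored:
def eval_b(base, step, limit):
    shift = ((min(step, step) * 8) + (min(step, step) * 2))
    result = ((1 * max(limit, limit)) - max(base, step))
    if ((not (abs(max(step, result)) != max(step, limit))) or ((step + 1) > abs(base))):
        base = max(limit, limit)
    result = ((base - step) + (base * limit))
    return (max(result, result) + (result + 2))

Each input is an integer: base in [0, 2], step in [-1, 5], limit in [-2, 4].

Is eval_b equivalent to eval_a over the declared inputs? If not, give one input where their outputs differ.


Behavior is preserved: although local variable names differ, boolean connective usage differs, arithmetic usage differs, constant usage differs, comparison usage differs, min/max/abs usage differs, statement counts differ, the outputs never diverge.
Spot check at base=0, step=1, limit=2 — eval_a: result := 1 | ((abs(max(step, result)) == max(step, limit)) or ((step + 1) > abs(base))): true | base := 2 | result := 5 | result 12. eval_b: shift := 10 | result := 1 | ((not (abs(max(step, result)) != max(step, limit))) or ((step + 1) > abs(base))): true | base := 2 | result := 5 | result 12. Both give 12.
Every one of the 147 inputs gives matching results.
verdict: equivalent


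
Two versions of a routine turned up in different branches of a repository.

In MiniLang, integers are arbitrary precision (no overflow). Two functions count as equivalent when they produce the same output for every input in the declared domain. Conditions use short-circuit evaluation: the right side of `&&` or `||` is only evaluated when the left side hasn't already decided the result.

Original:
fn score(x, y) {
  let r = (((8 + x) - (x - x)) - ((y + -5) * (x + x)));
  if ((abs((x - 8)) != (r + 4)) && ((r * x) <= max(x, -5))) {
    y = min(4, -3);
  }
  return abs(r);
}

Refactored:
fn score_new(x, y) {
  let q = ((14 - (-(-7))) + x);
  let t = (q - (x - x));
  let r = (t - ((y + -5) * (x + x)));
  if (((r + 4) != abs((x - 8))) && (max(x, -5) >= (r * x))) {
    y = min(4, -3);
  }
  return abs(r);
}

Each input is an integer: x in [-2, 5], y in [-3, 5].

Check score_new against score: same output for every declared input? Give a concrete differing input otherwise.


Not equivalent: x=-2, y=-3 separates them (26 vs 27).
score: r = -26; ((abs((x - 8)) != (r + 4)) && ((r * x) <= max(x, -5))) -> false; return 26
score_new: q = 5; t = 5; r = -27; (((r + 4) != abs((x - 8))) && (max(x, -5) >= (r * x))) -> false; return 27
verdict: not equivalent; witness: x=-2, y=-3


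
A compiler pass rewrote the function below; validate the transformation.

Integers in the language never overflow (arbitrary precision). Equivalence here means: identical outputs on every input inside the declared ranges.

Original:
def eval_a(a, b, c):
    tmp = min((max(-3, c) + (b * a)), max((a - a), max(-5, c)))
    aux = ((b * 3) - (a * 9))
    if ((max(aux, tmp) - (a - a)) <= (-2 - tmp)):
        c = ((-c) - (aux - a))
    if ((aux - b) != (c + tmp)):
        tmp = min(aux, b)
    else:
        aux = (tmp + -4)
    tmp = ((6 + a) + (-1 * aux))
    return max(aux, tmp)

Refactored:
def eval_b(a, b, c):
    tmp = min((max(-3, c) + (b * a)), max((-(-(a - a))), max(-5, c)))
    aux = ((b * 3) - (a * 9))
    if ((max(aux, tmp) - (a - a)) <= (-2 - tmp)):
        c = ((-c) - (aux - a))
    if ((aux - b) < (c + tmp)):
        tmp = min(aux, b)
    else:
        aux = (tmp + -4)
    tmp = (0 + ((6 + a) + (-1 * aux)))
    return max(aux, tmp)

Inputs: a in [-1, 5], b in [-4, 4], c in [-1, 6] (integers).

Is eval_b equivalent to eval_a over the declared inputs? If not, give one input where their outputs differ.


Consider the input a=-1, b=-4, c=-1.
eval_a: tmp := 0 | aux := -3 | ((max(aux, tmp) - (a - a)) <= (-2 - tmp)): false | ((aux - b) != (c + tmp)): true | tmp := -4 | tmp := 8 | result 8
eval_b: tmp := 0 | aux := -3 | ((max(aux, tmp) - (a - a)) <= (-2 - tmp)): false | ((aux - b) < (c + tmp)): false | aux := -4 | tmp := 9 | result 9
8 vs 9 — the two versions disagree here.
verdict: not equivalent; witness: a=-1, b=-4, c=-1


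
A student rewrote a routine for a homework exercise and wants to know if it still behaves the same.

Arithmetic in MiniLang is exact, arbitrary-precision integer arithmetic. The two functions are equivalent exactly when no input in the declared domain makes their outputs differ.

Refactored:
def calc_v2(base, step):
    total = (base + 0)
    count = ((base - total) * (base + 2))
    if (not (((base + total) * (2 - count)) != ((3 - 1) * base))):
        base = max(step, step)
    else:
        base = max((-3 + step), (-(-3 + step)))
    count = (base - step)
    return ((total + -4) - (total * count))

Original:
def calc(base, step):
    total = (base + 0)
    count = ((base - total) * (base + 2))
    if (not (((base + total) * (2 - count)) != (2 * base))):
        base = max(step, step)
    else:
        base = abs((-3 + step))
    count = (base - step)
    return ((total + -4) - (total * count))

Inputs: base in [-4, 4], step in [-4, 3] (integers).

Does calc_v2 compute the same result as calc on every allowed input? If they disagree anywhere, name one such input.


Reading the diff, among the changes: min/max/abs usage differs, plus constant usage differs, plus arithmetic usage differs.
Tracing base=4, step=-4: calc: total := 4 | count := 0 | (not (((base + total) * (2 - count)) != (2 * base))): false | base := 7 | count := 11 | result -44 | calc_v2: total := 4 | count := 0 | (not (((base + total) * (2 - count)) != ((3 - 1) * base))): false | base := 7 | count := 11 | result -44 — matching result -44.
An exhaustive pass over the 72 declared inputs shows identical outputs.
verdict: equivalent


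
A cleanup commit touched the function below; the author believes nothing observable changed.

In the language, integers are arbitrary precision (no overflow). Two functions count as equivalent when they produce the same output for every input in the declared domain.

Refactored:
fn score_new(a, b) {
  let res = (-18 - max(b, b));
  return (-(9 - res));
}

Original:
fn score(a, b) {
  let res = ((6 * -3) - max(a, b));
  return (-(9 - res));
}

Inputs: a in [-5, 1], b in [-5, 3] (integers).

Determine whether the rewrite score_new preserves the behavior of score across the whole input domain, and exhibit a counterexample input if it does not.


Not equivalent: a=-4, b=-5 separates them (-23 vs -22).
score: res = -14; return -23
score_new: res = -13; return -22
verdict: not equivalent; witness: a=-4, b=-5


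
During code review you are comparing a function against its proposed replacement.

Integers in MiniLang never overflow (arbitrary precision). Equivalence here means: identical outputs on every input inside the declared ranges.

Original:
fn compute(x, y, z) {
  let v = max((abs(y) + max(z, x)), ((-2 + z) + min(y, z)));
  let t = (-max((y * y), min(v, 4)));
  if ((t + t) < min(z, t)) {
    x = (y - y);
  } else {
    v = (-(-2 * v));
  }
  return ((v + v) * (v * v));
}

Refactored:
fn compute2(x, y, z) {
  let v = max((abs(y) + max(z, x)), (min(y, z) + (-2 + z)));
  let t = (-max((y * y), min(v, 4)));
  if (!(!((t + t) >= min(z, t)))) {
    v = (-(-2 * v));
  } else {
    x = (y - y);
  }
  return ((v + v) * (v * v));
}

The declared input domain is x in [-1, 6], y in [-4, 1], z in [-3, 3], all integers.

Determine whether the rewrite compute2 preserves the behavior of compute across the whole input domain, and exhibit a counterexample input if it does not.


Side by side, the visible changes include: boolean connective usage differs; comparison usage differs.
One worked example (x=6, y=1, z=-2) — compute: v becomes 7; next t becomes -4; next ((t + t) < min(z, t)) evaluates to true; next x becomes 0; next final value 686; compute2: v becomes 7; next t becomes -4; next (!(!((t + t) >= min(z, t)))) evaluates to false; next x becomes 0; next final value 686; agreement on 686.
Checked all 336 inputs in the declared domain: the outputs agree on every one.
verdict: equivalent


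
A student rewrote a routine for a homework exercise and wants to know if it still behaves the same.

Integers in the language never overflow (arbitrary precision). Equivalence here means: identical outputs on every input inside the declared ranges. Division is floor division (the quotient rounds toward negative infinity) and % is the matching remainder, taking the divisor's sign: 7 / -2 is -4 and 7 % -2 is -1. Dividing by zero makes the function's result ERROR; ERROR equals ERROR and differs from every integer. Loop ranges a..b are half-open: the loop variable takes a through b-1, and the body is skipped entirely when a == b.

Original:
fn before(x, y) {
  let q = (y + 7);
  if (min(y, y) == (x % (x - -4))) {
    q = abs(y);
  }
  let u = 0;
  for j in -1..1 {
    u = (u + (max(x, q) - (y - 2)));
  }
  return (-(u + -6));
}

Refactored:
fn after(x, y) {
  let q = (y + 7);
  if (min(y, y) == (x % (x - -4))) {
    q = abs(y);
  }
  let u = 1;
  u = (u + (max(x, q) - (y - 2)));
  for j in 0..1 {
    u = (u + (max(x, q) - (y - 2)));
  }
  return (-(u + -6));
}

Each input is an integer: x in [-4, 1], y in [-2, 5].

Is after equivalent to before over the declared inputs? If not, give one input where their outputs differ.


The rewrite breaks on x=-3, y=-2, where the results are -12 and -13.
before: q becomes 5; next (min(y, y) == (x % (x - -4))) evaluates to false; next u becomes 0; next at j=-1:; next u becomes 9; next at j=0:; next u becomes 18; next final value -12
after: q becomes 5; next (min(y, y) == (x % (x - -4))) evaluates to false; next u becomes 1; next u becomes 10; next at j=0:; next u becomes 19; next final value -13
verdict: not equivalent; witness: x=-3, y=-2


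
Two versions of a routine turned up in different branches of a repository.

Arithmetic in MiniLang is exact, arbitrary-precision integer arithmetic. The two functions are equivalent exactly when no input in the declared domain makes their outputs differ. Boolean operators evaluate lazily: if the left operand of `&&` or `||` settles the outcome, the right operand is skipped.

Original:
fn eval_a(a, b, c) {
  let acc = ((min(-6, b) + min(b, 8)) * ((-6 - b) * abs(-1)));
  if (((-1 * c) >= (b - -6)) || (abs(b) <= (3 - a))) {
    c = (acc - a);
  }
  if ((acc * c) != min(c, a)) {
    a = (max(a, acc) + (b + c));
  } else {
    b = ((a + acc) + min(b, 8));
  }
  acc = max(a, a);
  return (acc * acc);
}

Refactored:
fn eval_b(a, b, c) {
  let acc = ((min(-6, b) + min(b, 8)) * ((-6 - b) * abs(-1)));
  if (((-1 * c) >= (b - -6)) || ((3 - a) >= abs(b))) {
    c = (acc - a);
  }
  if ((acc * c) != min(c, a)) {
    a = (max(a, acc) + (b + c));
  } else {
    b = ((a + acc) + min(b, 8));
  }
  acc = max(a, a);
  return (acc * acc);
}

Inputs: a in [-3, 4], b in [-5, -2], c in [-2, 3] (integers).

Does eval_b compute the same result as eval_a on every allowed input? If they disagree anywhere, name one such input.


Reading the diff, among the changes: comparison usage differs.
One worked example (a=-3, b=-5, c=0) — eval_a: acc becomes 11; next (((-1 * c) >= (b - -6)) || (abs(b) <= (3 - a))) evaluates to true; next c becomes 14; next ((acc * c) != min(c, a)) evaluates to true; next a becomes 20; next acc becomes 20; next final value 400; eval_b: acc becomes 11; next (((-1 * c) >= (b - -6)) || ((3 - a) >= abs(b))) evaluates to true; next c becomes 14; next ((acc * c) != min(c, a)) evaluates to true; next a becomes 20; next acc becomes 20; next final value 400; agreement on 400.
Across all 192 domain points the two functions coincide.
verdict: equivalent
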